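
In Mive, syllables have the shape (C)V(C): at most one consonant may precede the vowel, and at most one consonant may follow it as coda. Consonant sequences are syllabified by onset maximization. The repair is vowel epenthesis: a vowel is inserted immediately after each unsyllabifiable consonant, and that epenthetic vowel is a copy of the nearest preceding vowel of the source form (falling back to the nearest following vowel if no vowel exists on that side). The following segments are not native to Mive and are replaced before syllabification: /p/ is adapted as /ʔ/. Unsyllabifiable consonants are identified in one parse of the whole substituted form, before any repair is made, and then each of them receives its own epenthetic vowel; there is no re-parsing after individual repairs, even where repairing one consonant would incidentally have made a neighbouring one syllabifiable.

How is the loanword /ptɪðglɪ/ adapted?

Substitution: /p/ → /ʔ/, giving /ʔtɪðglɪ/.
Syllabifying with onset maximization leaves /ʔ/, /g/ stranded (at most one coda consonant is licensed; onsets are limited to one consonant).
Inserting the epenthetic vowel yields /ʔ/ → /ʔɪ/, /g/ → /gɪ/.

ʔɪtɪðgɪlɪ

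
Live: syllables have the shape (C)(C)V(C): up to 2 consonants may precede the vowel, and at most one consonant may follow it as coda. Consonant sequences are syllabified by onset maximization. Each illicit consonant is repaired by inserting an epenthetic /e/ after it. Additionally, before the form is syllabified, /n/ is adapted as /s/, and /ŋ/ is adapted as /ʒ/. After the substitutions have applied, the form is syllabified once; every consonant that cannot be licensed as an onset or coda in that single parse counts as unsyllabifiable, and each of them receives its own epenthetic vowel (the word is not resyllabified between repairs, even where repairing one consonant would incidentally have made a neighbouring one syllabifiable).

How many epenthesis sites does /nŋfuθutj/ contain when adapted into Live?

After substitution the input is /sʒfuθutj/.
The unsyllabifiable consonants are /s/, /j/; each receives one epenthetic vowel.

2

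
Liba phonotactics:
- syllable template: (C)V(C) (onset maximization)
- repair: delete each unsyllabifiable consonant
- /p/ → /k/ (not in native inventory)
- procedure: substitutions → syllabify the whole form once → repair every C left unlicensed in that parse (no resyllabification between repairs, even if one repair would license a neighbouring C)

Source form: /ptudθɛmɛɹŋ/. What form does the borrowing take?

Substitution: /p/ → /k/, giving /ktudθɛmɛɹŋ/.
The consonants /k/, /ŋ/ cannot be parsed into a legal (C)V(C) syllable (at most one coda consonant is licensed; onsets are limited to one consonant).
Deletion applies to /k/, /ŋ/.

tudθɛmɛɹ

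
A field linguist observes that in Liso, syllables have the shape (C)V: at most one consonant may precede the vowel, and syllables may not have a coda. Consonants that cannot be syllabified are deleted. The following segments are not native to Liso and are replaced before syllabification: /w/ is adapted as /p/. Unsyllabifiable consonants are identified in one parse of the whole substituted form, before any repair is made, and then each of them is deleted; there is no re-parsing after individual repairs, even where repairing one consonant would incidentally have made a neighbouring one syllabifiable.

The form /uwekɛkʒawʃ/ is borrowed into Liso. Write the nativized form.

upekɛʒa

Substitution: /w/ → /p/, giving /upekɛkʒapʃ/.
Under (C)V, the unsyllabifiable consonants are /k/, /p/, /ʃ/ (no codas are permitted; onsets are limited to one consonant).
Deletion applies to /k/, /p/, /ʃ/.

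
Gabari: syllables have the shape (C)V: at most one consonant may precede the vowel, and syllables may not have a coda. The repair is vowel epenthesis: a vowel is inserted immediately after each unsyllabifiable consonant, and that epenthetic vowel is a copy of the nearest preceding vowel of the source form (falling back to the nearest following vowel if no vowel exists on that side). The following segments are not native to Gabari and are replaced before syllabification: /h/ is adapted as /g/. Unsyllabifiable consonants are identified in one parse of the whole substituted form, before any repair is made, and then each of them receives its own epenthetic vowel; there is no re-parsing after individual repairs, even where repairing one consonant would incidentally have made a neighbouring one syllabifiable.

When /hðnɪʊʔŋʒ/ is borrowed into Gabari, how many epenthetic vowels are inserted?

5

After substitution the input is /gðnɪʊʔŋʒ/.
The unsyllabifiable consonants are /g/, /ð/, /ʔ/, /ŋ/, /ʒ/; each receives one epenthetic vowel.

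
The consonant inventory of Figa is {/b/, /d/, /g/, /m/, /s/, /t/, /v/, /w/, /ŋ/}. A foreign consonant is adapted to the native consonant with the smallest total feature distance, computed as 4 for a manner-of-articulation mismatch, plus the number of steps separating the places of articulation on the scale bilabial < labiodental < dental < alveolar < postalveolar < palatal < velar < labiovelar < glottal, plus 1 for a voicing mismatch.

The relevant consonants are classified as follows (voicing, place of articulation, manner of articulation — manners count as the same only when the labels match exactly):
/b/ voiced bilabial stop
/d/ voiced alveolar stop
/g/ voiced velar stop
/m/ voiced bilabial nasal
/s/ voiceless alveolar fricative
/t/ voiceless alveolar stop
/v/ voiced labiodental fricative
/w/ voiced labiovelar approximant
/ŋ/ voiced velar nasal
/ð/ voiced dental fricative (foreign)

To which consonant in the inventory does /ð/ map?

/v/ is closest: same manner (fricative), place distance 1 (dental→labiodental), same voicing; total 1. Next closest is /s/ at distance 2.

v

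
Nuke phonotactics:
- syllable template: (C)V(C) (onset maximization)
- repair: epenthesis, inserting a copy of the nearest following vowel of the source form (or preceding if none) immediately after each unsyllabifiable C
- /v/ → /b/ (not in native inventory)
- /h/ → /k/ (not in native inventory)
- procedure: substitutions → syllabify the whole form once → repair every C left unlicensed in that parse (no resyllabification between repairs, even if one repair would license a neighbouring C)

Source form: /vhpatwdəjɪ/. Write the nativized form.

Substitution: /v/ → /b/, /h/ → /k/, giving /bkpatwdəjɪ/.
Syllabifying with onset maximization leaves /b/, /k/, /w/ stranded (at most one coda consonant is licensed; onsets are limited to one consonant).
Inserting the epenthetic vowel yields /b/ → /ba/, /k/ → /ka/, /w/ → /wə/.

bakapatwədəjɪ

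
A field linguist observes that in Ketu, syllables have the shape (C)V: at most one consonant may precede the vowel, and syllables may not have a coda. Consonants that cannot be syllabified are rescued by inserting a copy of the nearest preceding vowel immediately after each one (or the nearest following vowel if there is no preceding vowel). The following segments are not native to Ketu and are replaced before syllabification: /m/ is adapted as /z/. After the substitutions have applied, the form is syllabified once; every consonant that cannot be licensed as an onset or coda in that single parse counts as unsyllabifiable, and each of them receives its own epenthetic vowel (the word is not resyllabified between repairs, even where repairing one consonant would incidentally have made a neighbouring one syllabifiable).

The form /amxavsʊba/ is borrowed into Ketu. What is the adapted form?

Substitution: /m/ → /z/, giving /azxavsʊba/.
Under (C)V, the unsyllabifiable consonants are /z/, /v/ (no codas are permitted; onsets are limited to one consonant).
Each unlicensed consonant becomes the onset of a new syllable: /z/ → /za/, /v/ → /va/.

azaxavasʊba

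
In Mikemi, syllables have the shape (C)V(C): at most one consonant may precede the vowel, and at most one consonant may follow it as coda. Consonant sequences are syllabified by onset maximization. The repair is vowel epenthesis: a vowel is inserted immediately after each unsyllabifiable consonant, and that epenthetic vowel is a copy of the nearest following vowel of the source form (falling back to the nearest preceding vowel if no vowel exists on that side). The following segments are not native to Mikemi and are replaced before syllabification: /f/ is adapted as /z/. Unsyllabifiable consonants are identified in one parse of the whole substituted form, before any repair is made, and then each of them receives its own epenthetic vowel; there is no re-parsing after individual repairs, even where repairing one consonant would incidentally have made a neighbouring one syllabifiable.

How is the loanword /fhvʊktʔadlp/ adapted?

Substitution: /f/ → /z/, giving /zhvʊktʔadlp/.
Under (C)V(C), the unsyllabifiable consonants are /z/, /h/, /t/, /l/, /p/ (at most one coda consonant is licensed; onsets are limited to one consonant).
Each unlicensed consonant becomes the onset of a new syllable: /z/ → /zʊ/, /h/ → /hʊ/, /t/ → /ta/, /l/ → /la/, /p/ → /pa/.

zʊhʊvʊktaʔadlapa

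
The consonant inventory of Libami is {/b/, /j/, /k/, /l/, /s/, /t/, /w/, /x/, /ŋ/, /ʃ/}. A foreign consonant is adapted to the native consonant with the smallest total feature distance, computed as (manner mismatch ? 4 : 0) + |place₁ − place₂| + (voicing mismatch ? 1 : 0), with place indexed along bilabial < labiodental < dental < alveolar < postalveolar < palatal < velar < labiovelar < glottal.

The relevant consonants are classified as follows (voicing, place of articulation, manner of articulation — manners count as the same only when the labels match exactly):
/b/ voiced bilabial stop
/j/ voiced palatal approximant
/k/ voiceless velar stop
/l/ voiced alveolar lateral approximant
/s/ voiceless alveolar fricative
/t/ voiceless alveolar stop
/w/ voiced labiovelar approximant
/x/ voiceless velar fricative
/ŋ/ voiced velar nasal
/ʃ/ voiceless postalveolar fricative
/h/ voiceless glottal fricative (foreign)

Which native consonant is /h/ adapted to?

/x/ is closest: same manner (fricative), place distance 2 (glottal→velar), same voicing; total 2. Next closest is /ʃ/ at distance 4.

x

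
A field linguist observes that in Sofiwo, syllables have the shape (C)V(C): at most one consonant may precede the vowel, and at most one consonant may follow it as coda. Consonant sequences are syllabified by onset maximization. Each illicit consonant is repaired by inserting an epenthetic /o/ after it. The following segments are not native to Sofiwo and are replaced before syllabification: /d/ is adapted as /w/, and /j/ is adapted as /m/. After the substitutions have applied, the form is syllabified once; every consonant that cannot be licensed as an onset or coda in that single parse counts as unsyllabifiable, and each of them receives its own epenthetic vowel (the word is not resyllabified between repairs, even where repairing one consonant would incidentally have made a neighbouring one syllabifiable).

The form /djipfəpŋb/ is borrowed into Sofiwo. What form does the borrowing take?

womipfəpŋobo

Substitution: /d/ → /w/, /j/ → /m/, giving /wmipfəpŋb/.
Syllabifying with onset maximization leaves /w/, /ŋ/, /b/ stranded (at most one coda consonant is licensed; onsets are limited to one consonant).
Inserting the epenthetic vowel yields /w/ → /wo/, /ŋ/ → /ŋo/, /b/ → /bo/.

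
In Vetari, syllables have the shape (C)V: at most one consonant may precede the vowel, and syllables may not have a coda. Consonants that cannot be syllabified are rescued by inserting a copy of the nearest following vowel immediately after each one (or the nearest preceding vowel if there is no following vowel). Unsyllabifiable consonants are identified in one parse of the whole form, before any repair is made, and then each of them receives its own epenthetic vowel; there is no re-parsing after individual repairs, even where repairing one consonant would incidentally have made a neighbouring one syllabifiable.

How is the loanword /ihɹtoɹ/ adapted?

Syllabifying with onset maximization leaves /h/, /ɹ/, /ɹ/ stranded (no codas are permitted; onsets are limited to one consonant).
Inserting the epenthetic vowel yields /h/ → /ho/, /ɹ/ → /ɹo/, /ɹ/ → /ɹo/.

ihoɹotoɹo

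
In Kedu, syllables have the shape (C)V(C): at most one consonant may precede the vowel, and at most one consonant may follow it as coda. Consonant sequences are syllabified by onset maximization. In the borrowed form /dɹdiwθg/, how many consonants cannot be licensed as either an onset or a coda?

4

Under (C)V(C), the unsyllabifiable consonants are /d/, /ɹ/, /θ/, /g/ (at most one coda consonant is licensed; onsets are limited to one consonant).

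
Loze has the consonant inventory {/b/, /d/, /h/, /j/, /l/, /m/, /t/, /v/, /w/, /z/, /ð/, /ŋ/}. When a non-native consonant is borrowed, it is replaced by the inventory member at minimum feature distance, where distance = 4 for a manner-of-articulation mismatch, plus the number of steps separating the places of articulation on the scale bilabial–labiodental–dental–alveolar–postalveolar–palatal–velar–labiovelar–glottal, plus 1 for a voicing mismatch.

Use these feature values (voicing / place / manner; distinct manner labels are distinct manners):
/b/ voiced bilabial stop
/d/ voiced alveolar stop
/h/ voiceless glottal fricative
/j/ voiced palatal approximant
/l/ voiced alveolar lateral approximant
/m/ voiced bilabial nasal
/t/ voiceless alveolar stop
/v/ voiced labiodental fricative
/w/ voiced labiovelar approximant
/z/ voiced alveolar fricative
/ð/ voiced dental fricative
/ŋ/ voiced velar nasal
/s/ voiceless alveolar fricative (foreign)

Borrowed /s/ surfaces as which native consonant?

z

/z/ is closest: same manner (fricative), place distance 0 (alveolar→alveolar), voicing differs (+1); total 1. Next closest is /ð/ at distance 2.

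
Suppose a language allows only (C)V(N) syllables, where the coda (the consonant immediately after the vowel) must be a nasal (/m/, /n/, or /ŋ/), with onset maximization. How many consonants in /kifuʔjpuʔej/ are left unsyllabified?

Under (C)V(N), the unsyllabifiable consonants are /ʔ/, /j/, /j/ (only a nasal (/m/, /n/, or /ŋ/) is licensed in coda position; onsets are limited to one consonant).

3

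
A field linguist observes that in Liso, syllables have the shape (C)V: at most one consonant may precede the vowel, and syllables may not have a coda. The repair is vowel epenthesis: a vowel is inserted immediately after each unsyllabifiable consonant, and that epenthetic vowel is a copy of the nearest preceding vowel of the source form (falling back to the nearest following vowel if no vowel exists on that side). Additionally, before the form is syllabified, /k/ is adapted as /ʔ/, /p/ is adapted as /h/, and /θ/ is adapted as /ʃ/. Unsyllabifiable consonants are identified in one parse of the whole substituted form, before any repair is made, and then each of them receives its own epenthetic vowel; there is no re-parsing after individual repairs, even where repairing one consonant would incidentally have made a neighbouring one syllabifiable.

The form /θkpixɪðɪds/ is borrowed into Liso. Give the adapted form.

Substitution: /θ/ → /ʃ/, /k/ → /ʔ/, /p/ → /h/, giving /ʃʔhixɪðɪds/.
Syllabifying with onset maximization leaves /ʃ/, /ʔ/, /d/, /s/ stranded (no codas are permitted; onsets are limited to one consonant).
Epenthesis after each stranded consonant: /ʃ/ → /ʃi/, /ʔ/ → /ʔi/, /d/ → /dɪ/, /s/ → /sɪ/.

ʃiʔihixɪðɪdɪsɪ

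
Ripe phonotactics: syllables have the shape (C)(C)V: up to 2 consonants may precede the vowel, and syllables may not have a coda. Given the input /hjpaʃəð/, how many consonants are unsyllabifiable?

2

Syllabifying with onset maximization leaves /h/, /ð/ stranded (no codas are permitted; onsets may contain at most 2 consonants).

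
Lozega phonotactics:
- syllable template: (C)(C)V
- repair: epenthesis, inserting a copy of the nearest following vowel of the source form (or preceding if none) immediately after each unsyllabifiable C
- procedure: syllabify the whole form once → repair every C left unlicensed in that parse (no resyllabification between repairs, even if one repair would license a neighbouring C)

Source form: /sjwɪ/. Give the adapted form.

Syllabifying with onset maximization leaves /s/ stranded (no codas are permitted; onsets may contain at most 2 consonants).
Each unlicensed consonant becomes the onset of a new syllable: /s/ → /sɪ/.

sɪjwɪ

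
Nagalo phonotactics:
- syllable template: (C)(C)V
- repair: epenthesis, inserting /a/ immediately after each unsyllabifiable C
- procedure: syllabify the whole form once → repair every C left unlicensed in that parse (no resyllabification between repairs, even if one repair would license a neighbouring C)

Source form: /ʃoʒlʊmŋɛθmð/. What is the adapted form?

ʃoʒlʊmŋɛθamaða

The consonants /θ/, /m/, /ð/ cannot be parsed into a legal (C)(C)V syllable (no codas are permitted; onsets may contain at most 2 consonants).
Epenthesis after each stranded consonant: /θ/ → /θa/, /m/ → /ma/, /ð/ → /ða/.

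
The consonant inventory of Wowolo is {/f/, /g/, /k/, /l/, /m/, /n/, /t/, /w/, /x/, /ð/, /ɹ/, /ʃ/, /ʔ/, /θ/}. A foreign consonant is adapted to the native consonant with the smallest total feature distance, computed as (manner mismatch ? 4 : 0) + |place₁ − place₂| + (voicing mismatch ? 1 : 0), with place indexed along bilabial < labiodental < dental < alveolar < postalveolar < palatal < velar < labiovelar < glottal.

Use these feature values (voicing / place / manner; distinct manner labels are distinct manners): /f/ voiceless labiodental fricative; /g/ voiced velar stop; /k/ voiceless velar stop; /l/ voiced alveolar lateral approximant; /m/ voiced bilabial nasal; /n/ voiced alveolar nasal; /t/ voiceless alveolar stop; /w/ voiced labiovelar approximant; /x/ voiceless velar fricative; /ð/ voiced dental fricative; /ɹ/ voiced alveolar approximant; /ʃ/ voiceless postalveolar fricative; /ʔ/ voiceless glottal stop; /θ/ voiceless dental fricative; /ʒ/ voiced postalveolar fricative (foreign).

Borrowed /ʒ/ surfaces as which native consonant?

ʃ

/ʃ/ is closest: same manner (fricative), place distance 0 (postalveolar→postalveolar), voicing differs (+1); total 1. Next closest is /ð/ at distance 2.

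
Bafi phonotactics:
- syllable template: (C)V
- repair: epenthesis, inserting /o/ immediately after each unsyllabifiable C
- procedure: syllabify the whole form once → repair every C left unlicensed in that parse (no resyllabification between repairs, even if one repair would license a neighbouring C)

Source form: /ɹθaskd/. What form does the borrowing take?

Under (C)V, the unsyllabifiable consonants are /ɹ/, /s/, /k/, /d/ (no codas are permitted; onsets are limited to one consonant).
Epenthesis after each stranded consonant: /ɹ/ → /ɹo/, /s/ → /so/, /k/ → /ko/, /d/ → /do/.

ɹoθasokodo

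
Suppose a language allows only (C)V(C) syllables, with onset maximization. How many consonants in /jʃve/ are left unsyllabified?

Under (C)V(C), the unsyllabifiable consonants are /j/, /ʃ/ (at most one coda consonant is licensed; onsets are limited to one consonant).

2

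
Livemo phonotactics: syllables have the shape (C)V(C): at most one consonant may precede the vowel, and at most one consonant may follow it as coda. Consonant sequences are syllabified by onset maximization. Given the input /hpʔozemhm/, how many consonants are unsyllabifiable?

Syllabifying with onset maximization leaves /h/, /p/, /h/, /m/ stranded (at most one coda consonant is licensed; onsets are limited to one consonant).

4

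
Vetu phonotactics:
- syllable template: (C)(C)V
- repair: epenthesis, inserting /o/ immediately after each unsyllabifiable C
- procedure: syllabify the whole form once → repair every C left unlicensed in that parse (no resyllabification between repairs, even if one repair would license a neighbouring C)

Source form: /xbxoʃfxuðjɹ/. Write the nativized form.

xobxoʃofxuðojoɹo

Under (C)(C)V, the unsyllabifiable consonants are /x/, /ʃ/, /ð/, /j/, /ɹ/ (no codas are permitted; onsets may contain at most 2 consonants).
Epenthesis after each stranded consonant: /x/ → /xo/, /ʃ/ → /ʃo/, /ð/ → /ðo/, /j/ → /jo/, /ɹ/ → /ɹo/.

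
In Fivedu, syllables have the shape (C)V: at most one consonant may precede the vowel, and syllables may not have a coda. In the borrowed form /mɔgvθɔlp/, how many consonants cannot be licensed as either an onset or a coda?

Syllabifying with onset maximization leaves /g/, /v/, /l/, /p/ stranded (no codas are permitted; onsets are limited to one consonant).

4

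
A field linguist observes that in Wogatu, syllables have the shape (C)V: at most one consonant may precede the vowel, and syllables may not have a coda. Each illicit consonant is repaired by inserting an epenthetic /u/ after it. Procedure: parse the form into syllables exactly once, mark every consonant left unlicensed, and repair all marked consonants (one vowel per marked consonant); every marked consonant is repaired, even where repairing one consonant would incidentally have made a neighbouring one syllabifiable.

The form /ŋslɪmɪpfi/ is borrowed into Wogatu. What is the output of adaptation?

ŋusulɪmɪpufi

The consonants /ŋ/, /s/, /p/ cannot be parsed into a legal (C)V syllable (no codas are permitted; onsets are limited to one consonant).
Each unlicensed consonant becomes the onset of a new syllable: /ŋ/ → /ŋu/, /s/ → /su/, /p/ → /pu/.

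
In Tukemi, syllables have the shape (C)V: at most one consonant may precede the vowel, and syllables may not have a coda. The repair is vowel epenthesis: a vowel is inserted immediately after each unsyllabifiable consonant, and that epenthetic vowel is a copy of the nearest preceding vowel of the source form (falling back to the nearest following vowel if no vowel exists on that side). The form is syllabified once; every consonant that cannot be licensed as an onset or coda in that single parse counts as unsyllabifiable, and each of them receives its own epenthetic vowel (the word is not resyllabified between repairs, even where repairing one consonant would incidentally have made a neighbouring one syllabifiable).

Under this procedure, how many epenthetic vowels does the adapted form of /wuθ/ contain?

1

The unsyllabifiable consonants are /θ/; each receives one epenthetic vowel.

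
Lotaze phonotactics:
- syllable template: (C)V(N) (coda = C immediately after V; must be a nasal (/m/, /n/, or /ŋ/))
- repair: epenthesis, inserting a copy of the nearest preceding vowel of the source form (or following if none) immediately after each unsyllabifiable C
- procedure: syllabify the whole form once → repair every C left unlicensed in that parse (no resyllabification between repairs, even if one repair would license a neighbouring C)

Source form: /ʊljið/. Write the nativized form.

ʊlʊjiði

Syllabifying with onset maximization leaves /l/, /ð/ stranded (only a nasal (/m/, /n/, or /ŋ/) is licensed in coda position; onsets are limited to one consonant).
Epenthesis after each stranded consonant: /l/ → /lʊ/, /ð/ → /ði/.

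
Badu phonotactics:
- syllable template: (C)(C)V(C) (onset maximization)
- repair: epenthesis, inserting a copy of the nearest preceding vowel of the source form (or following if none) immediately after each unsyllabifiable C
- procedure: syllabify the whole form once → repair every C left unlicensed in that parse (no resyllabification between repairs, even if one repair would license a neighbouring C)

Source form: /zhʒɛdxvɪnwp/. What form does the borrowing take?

zɛhʒɛdxvɪnwɪpɪ

The consonants /z/, /w/, /p/ cannot be parsed into a legal (C)(C)V(C) syllable (at most one coda consonant is licensed; onsets may contain at most 2 consonants).
Inserting the epenthetic vowel yields /z/ → /zɛ/, /w/ → /wɪ/, /p/ → /pɪ/.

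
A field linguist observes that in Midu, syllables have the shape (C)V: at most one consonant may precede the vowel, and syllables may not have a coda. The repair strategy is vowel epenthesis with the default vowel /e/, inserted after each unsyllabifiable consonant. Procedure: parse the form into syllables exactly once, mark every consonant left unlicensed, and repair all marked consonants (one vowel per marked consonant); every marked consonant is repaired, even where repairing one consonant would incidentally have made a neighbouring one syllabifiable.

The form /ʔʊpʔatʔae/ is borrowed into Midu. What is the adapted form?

The consonants /p/, /t/ cannot be parsed into a legal (C)V syllable (no codas are permitted; onsets are limited to one consonant).
Each unlicensed consonant becomes the onset of a new syllable: /p/ → /pe/, /t/ → /te/.

ʔʊpeʔateʔae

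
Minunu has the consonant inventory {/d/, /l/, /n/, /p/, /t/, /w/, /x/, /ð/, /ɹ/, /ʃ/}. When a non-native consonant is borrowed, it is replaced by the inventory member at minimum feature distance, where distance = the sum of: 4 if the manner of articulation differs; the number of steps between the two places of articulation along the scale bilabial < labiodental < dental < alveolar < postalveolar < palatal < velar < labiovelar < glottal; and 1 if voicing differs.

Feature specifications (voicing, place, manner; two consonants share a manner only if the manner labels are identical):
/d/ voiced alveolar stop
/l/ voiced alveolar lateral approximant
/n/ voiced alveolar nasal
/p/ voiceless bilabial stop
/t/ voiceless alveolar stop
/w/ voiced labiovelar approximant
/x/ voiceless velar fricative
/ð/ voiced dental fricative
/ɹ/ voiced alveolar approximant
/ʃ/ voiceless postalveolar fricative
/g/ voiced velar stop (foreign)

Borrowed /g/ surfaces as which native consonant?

/d/ is closest: same manner (stop), place distance 3 (velar→alveolar), same voicing; total 3. Next closest is /t/ at distance 4.

d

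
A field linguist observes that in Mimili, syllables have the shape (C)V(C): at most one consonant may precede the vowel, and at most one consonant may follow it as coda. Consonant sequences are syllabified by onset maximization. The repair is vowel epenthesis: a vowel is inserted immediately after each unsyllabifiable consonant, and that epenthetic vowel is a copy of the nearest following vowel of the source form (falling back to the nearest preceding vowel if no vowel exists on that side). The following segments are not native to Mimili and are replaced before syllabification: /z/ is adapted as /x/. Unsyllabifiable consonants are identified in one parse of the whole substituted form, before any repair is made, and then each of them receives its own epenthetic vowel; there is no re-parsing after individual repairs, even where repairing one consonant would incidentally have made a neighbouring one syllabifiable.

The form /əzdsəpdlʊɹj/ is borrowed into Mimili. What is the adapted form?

Substitution: /z/ → /x/, giving /əxdsəpdlʊɹj/.
Under (C)V(C), the unsyllabifiable consonants are /d/, /d/, /j/ (at most one coda consonant is licensed; onsets are limited to one consonant).
Each unlicensed consonant becomes the onset of a new syllable: /d/ → /də/, /d/ → /dʊ/, /j/ → /jʊ/.

əxdəsəpdʊlʊɹjʊ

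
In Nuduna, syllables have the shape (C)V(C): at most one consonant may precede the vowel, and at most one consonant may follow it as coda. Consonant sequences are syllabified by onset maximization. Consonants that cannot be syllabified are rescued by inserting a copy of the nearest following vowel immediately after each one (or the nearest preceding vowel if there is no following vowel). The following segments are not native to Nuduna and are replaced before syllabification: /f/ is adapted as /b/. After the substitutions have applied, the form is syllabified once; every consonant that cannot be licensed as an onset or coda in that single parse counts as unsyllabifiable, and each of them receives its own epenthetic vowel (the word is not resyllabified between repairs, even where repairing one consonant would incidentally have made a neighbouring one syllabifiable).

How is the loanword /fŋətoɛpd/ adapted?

Substitution: /f/ → /b/, giving /bŋətoɛpd/.
Under (C)V(C), the unsyllabifiable consonants are /b/, /d/ (at most one coda consonant is licensed; onsets are limited to one consonant).
Epenthesis after each stranded consonant: /b/ → /bə/, /d/ → /dɛ/.

bəŋətoɛpdɛ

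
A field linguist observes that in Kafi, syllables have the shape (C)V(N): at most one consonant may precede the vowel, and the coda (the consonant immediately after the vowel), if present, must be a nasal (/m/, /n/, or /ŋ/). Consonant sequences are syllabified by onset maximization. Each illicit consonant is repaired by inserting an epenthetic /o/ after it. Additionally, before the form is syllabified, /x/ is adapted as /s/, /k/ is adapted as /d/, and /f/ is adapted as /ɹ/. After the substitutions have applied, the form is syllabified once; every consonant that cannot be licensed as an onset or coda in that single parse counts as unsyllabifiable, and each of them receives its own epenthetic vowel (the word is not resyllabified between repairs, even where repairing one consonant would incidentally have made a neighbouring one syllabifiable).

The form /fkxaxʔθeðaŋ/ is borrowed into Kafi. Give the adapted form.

Substitution: /f/ → /ɹ/, /k/ → /d/, /x/ → /s/, giving /ɹdsasʔθeðaŋ/.
Under (C)V(N), the unsyllabifiable consonants are /ɹ/, /d/, /s/, /ʔ/ (only a nasal (/m/, /n/, or /ŋ/) is licensed in coda position; onsets are limited to one consonant).
Epenthesis after each stranded consonant: /ɹ/ → /ɹo/, /d/ → /do/, /s/ → /so/, /ʔ/ → /ʔo/.

ɹodosasoʔoθeðaŋ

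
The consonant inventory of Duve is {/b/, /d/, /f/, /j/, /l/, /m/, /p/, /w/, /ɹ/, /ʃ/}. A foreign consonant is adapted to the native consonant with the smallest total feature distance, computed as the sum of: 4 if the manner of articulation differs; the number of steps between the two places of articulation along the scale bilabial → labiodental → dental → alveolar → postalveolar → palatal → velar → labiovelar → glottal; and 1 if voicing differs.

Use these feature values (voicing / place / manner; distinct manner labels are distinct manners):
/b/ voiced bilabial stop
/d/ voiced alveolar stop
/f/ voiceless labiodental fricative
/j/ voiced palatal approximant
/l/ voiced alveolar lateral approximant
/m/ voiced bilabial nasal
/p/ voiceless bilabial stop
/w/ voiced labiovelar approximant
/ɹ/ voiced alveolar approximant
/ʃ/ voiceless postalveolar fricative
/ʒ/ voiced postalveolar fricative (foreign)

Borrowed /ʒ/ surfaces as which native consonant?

ʃ

/ʃ/ is closest: same manner (fricative), place distance 0 (postalveolar→postalveolar), voicing differs (+1); total 1. Next closest is /f/ at distance 4.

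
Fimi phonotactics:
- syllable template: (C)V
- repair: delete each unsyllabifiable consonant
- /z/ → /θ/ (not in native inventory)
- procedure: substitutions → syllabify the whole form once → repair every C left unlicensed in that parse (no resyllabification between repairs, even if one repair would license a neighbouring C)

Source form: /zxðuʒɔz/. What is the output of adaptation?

Substitution: /z/ → /θ/, giving /θxðuʒɔθ/.
The consonants /θ/, /x/, /θ/ cannot be parsed into a legal (C)V syllable (no codas are permitted; onsets are limited to one consonant).
Deleting the stranded consonants removes /θ/, /x/, /θ/.

ðuʒɔ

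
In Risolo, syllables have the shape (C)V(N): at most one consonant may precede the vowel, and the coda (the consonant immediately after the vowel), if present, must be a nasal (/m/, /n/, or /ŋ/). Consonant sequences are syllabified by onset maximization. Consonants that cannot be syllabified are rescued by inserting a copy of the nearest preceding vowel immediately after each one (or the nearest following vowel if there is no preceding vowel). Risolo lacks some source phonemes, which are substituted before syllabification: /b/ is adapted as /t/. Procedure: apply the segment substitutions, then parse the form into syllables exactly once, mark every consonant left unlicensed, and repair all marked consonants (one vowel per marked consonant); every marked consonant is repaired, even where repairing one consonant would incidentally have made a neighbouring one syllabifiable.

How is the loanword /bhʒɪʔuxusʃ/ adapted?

Substitution: /b/ → /t/, giving /thʒɪʔuxusʃ/.
The consonants /t/, /h/, /s/, /ʃ/ cannot be parsed into a legal (C)V(N) syllable (only a nasal (/m/, /n/, or /ŋ/) is licensed in coda position; onsets are limited to one consonant).
Epenthesis after each stranded consonant: /t/ → /tɪ/, /h/ → /hɪ/, /s/ → /su/, /ʃ/ → /ʃu/.

tɪhɪʒɪʔuxusuʃu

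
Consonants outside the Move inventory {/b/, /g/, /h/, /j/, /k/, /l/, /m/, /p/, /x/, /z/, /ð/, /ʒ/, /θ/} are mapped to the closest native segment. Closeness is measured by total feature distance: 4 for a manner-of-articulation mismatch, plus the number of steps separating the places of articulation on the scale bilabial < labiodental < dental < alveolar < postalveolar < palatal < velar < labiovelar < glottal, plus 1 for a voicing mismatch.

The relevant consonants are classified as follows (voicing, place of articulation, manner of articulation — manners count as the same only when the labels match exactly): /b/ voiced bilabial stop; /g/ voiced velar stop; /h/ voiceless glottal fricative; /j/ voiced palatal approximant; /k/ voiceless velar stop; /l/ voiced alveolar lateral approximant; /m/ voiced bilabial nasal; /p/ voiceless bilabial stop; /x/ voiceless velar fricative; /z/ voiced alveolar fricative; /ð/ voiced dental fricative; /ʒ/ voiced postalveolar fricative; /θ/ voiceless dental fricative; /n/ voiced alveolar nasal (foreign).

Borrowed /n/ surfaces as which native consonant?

/m/ is closest: same manner (nasal), place distance 3 (alveolar→bilabial), same voicing; total 3. Next closest is /l/ at distance 4.

m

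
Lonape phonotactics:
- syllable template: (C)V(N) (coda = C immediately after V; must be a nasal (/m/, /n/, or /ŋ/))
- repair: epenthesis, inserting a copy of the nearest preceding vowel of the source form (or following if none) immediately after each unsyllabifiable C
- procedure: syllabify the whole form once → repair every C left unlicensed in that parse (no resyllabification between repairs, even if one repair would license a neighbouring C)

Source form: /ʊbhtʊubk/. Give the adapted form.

ʊbʊhʊtʊubuku

Under (C)V(N), the unsyllabifiable consonants are /b/, /h/, /b/, /k/ (only a nasal (/m/, /n/, or /ŋ/) is licensed in coda position; onsets are limited to one consonant).
Inserting the epenthetic vowel yields /b/ → /bʊ/, /h/ → /hʊ/, /b/ → /bu/, /k/ → /ku/.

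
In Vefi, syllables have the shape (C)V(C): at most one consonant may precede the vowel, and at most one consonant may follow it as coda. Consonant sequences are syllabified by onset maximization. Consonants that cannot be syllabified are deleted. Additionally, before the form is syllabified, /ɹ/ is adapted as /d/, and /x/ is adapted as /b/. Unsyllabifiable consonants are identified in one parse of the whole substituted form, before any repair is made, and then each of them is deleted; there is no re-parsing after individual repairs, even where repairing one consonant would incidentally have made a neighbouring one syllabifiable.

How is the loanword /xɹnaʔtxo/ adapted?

Substitution: /x/ → /b/, /ɹ/ → /d/, giving /bdnaʔtbo/.
The consonants /b/, /d/, /t/ cannot be parsed into a legal (C)V(C) syllable (at most one coda consonant is licensed; onsets are limited to one consonant).
Deleting the stranded consonants removes /b/, /d/, /t/.

naʔbo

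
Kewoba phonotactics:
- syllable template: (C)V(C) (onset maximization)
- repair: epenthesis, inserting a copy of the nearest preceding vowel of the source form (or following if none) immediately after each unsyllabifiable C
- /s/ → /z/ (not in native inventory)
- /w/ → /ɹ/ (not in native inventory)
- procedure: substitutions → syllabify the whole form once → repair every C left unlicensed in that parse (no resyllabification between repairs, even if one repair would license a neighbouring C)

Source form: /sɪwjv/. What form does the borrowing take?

Substitution: /s/ → /z/, /w/ → /ɹ/, giving /zɪɹjv/.
Under (C)V(C), the unsyllabifiable consonants are /j/, /v/ (at most one coda consonant is licensed; onsets are limited to one consonant).
Epenthesis after each stranded consonant: /j/ → /jɪ/, /v/ → /vɪ/.

zɪɹjɪvɪ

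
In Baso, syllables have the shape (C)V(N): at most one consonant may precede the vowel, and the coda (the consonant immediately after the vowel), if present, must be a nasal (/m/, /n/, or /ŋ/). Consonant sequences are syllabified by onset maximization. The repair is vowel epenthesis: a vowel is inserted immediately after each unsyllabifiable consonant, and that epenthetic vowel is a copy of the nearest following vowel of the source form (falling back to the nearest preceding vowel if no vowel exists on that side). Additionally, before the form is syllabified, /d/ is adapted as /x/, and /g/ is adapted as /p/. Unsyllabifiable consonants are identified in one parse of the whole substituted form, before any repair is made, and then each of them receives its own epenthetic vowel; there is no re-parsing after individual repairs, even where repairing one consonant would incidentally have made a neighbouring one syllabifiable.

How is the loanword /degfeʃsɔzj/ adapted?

xepefeʃɔsɔzɔjɔ

Substitution: /d/ → /x/, /g/ → /p/, giving /xepfeʃsɔzj/.
Under (C)V(N), the unsyllabifiable consonants are /p/, /ʃ/, /z/, /j/ (only a nasal (/m/, /n/, or /ŋ/) is licensed in coda position; onsets are limited to one consonant).
Each unlicensed consonant becomes the onset of a new syllable: /p/ → /pe/, /ʃ/ → /ʃɔ/, /z/ → /zɔ/, /j/ → /jɔ/.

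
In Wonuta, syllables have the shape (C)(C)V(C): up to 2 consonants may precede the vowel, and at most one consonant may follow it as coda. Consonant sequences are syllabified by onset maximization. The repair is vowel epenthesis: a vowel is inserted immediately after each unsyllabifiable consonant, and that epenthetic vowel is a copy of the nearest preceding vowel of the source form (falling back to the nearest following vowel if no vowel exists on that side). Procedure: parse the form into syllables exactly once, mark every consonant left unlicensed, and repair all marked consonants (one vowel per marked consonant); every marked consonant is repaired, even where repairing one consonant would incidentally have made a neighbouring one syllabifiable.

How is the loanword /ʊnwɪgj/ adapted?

ʊnwɪgjɪ

Under (C)(C)V(C), the unsyllabifiable consonants are /j/ (at most one coda consonant is licensed; onsets may contain at most 2 consonants).
Inserting the epenthetic vowel yields /j/ → /jɪ/.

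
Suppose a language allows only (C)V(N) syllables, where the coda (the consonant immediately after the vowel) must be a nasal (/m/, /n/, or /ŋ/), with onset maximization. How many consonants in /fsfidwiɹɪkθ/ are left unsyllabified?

5

The consonants /f/, /s/, /d/, /k/, /θ/ cannot be parsed into a legal (C)V(N) syllable (only a nasal (/m/, /n/, or /ŋ/) is licensed in coda position; onsets are limited to one consonant).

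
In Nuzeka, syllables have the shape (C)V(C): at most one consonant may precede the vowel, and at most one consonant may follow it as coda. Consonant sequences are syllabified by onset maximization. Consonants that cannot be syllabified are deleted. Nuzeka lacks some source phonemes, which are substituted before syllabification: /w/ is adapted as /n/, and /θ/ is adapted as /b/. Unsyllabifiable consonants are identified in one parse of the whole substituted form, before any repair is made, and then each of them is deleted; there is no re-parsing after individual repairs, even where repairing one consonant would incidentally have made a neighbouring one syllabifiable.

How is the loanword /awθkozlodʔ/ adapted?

ankozlod

Substitution: /w/ → /n/, /θ/ → /b/, giving /anbkozlodʔ/.
The consonants /b/, /ʔ/ cannot be parsed into a legal (C)V(C) syllable (at most one coda consonant is licensed; onsets are limited to one consonant).
Deletion applies to /b/, /ʔ/.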